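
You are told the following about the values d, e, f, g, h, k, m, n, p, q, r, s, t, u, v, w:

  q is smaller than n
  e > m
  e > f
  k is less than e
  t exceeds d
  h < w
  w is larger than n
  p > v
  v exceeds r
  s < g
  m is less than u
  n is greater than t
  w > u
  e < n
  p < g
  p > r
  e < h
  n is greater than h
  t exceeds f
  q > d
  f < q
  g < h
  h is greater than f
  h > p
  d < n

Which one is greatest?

Chaining downward from w: directly below it, u, h, n; then m, f, e, d, p, t, q, g; then k, r, v, s.
That covers every other element, and nothing is given above w, so w is the greatest.

w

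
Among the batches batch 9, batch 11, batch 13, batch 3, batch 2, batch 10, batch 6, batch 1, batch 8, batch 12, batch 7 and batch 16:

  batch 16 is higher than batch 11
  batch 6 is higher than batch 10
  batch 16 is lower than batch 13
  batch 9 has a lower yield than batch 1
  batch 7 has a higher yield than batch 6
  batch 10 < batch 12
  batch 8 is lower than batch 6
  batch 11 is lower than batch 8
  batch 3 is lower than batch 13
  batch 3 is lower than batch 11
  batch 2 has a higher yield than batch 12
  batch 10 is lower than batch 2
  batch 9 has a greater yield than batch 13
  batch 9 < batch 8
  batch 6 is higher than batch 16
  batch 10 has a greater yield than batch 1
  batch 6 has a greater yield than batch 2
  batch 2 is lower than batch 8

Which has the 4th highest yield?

Piecing the relations together gives one ordering: batch 3 < batch 11 < batch 16 < batch 13 < batch 9 < batch 1 < batch 10 < batch 12 < batch 2 < batch 8 < batch 6 < batch 7.
Counting 4 from the largest end gives batch 2.

batch 2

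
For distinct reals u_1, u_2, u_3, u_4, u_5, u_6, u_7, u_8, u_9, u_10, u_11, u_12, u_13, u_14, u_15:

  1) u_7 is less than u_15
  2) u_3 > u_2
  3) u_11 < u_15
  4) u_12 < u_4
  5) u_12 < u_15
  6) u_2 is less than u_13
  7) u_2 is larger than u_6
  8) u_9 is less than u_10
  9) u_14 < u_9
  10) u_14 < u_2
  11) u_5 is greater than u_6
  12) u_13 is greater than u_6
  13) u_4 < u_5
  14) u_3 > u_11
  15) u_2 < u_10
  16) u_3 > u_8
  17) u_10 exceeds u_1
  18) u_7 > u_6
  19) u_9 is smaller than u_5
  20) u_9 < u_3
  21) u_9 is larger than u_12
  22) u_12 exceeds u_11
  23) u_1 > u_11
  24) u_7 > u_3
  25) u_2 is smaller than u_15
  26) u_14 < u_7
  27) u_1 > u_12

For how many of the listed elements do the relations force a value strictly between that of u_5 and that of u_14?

Chaining upward from u_14 reaches: u_9, u_2, u_10, u_3, u_7, u_13, u_15.
Chaining downward from u_5 reaches: u_6, u_11, u_12, u_4, u_9.
Strictly between u_14 and u_5 are those in both lists: u_9 — 1 element.

1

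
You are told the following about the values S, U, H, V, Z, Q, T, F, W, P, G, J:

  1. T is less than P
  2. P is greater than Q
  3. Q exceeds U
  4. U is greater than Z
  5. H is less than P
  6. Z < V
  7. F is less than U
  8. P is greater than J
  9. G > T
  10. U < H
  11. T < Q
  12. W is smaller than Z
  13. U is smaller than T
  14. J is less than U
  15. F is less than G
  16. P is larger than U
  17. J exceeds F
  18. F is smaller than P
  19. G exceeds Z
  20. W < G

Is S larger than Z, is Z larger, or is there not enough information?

undetermined

Following every chain through S: nothing is chained to S.
Z is not reached, and no chain runs the other way from Z to S.
So the given relations leave the order of S and Z undetermined.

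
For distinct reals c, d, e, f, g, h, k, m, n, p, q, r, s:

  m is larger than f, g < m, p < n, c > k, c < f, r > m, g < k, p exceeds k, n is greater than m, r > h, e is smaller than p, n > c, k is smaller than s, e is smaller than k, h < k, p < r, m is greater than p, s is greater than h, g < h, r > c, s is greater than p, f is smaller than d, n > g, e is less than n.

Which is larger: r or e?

r

e < k and k < c give e < c.
Then c < f extends the chain to f.
With f < m: e < k < c < f < m.
Then m < r extends the chain to r.
So e < r; r is the larger of the two.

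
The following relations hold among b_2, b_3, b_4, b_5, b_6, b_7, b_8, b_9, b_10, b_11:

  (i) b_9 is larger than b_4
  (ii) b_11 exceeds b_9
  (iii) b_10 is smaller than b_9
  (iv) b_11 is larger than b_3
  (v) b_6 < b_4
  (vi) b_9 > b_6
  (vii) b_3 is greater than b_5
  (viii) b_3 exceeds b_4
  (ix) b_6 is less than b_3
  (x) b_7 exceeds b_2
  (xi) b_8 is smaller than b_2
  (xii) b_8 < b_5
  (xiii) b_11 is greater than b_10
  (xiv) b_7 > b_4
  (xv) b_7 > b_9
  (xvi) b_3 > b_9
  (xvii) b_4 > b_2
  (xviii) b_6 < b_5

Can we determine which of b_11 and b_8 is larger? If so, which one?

b_11

The relevant relations are b_8 < b_2; b_2 < b_4; b_4 < b_9; b_9 < b_3; b_3 < b_11.
Chaining these gives b_8 < b_2 < b_4 < b_9 < b_3 < b_11.
So b_11 is larger.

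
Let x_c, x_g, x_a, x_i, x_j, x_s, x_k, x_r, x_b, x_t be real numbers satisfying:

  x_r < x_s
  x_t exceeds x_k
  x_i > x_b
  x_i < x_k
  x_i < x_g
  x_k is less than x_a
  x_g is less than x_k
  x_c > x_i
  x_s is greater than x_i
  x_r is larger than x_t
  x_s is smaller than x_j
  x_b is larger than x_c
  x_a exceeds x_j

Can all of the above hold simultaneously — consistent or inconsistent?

inconsistent

Chaining the given relations yields x_c < x_b < x_i, so x_c < x_i. But one relation states x_i < x_c. These cannot both hold.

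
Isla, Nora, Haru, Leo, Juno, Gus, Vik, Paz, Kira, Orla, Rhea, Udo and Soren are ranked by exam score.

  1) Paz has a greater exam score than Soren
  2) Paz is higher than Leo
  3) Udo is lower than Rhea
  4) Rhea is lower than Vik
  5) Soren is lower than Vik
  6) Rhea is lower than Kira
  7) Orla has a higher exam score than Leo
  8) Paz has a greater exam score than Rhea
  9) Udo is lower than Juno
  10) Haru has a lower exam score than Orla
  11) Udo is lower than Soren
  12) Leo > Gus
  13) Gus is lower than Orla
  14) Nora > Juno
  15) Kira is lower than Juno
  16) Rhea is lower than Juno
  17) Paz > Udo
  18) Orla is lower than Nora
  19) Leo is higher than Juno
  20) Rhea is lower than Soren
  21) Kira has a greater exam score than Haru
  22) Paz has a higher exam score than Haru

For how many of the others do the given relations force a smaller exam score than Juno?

4

From Juno the given relations immediately reach Udo, Rhea, Kira.
From those, Haru — 4 in total.
Nothing else is reachable below Juno; 4 in all.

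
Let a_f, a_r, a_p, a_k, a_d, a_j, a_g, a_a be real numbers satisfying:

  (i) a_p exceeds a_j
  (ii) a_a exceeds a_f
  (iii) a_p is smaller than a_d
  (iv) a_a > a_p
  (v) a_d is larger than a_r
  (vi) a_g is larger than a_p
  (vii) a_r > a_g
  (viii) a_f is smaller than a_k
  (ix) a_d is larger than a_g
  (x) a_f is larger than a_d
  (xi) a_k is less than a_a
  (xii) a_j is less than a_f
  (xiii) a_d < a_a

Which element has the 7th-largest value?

Chaining the given pairs: a_j < a_p < a_g < a_r < a_d < a_f < a_k < a_a.
The 7th largest is a_p.

a_p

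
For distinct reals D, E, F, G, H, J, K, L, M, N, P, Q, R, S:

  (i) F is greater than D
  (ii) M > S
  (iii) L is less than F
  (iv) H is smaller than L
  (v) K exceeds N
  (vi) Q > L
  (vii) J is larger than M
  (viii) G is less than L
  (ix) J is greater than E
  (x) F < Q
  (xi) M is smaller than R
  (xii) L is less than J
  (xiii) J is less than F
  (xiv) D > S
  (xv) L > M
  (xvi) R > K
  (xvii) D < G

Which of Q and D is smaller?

D

The relevant relations are D < G; G < L; L < J; J < F; F < Q.
Together: D < G < L < J < F < Q.
So D < Q; D is the smaller of the two.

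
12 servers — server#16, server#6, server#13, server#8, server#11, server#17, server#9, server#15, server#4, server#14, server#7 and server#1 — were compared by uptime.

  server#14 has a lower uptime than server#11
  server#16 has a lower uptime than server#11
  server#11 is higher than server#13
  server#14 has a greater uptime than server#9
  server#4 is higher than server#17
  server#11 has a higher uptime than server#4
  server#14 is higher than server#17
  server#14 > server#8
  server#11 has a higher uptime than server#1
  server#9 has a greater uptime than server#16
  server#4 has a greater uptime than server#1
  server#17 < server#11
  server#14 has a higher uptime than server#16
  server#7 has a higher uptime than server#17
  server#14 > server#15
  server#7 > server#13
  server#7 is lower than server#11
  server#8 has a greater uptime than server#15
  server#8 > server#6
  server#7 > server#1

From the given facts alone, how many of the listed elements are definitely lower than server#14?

6

Directly below server#14: server#17, server#15, server#16, server#9, server#8.
One step further: server#6 (6 so far).
No other element is forced below server#14 by the given relations, so the count is 6.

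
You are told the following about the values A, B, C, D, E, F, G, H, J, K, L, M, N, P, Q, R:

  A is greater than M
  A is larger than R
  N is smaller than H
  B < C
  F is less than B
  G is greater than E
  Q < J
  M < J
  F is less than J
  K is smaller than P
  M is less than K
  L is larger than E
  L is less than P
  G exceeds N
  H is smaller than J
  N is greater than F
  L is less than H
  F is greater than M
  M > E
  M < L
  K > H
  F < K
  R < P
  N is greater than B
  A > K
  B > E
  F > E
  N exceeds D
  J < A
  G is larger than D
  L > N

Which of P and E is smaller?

E

Link the given pairs in sequence: E < M; M < F; F < B; B < N; N < L; L < H; H < K; K < P.
Chaining these gives E < M < F < B < N < L < H < K < P.
So E < P; E is the smaller of the two.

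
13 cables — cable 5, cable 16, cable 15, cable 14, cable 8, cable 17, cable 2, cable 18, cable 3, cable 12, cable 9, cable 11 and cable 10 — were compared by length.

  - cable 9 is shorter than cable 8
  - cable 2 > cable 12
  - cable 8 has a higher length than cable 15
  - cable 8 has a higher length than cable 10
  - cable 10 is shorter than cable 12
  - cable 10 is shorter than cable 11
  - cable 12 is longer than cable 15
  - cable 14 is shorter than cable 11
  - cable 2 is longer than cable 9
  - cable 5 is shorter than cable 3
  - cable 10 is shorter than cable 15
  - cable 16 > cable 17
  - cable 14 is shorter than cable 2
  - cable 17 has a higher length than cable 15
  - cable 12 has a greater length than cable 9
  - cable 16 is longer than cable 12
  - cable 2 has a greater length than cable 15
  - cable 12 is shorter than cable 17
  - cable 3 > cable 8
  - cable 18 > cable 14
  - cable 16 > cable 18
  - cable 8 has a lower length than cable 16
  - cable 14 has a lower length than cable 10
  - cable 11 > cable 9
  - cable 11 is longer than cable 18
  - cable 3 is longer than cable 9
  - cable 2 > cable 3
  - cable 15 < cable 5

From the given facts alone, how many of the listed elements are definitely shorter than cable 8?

Directly below cable 8: cable 10, cable 9, cable 15.
One step further: cable 14 (4 so far).
Nothing else is reachable below cable 8; 4 in all.

4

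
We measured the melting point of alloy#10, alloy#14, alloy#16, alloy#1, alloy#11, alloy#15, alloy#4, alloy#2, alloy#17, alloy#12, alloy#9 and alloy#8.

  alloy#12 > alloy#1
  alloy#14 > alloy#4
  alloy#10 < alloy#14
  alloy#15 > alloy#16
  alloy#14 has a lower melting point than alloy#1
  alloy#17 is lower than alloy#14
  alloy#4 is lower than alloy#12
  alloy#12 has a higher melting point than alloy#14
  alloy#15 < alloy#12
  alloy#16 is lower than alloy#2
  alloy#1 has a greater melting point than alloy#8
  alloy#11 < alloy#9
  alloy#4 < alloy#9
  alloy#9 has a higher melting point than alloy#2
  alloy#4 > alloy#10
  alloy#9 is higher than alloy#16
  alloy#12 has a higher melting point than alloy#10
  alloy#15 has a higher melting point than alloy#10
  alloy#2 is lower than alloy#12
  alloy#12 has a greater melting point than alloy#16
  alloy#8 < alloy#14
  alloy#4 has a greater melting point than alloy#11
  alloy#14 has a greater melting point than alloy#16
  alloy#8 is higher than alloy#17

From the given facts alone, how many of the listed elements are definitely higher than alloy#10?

6

The elements the relations force above alloy#10 are alloy#4, alloy#14, alloy#15, alloy#1, alloy#12, alloy#9 — no chain reaches any other.
That is 6.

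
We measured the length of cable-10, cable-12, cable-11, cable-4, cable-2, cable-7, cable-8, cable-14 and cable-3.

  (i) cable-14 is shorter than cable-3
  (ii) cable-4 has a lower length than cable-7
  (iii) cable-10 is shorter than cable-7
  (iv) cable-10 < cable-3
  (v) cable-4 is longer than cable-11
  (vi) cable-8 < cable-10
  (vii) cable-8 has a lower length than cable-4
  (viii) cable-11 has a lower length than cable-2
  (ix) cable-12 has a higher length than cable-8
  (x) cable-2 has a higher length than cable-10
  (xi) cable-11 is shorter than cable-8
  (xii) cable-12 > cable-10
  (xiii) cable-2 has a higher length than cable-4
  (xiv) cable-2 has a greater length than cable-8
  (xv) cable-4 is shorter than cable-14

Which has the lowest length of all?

Chaining upward from cable-11: directly above it, cable-8, cable-4, cable-2; then cable-10, cable-12, cable-14, cable-7; then cable-3.
That covers every other element, and nothing is given below cable-11, so cable-11 is the lowest length.

cable-11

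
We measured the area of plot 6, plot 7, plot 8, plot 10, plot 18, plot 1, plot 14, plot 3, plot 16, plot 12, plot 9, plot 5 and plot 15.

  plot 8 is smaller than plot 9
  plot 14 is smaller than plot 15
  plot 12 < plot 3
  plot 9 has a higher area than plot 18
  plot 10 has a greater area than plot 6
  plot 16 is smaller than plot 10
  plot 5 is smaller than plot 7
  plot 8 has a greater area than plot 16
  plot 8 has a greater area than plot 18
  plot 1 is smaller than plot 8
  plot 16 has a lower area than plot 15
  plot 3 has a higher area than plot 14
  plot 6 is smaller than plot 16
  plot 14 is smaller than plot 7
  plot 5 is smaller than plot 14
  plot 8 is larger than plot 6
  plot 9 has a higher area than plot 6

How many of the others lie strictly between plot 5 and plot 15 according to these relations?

Chaining upward from plot 5 reaches: plot 14, plot 3, plot 7.
Chaining downward from plot 15 reaches: plot 6, plot 16, plot 14.
Strictly between plot 5 and plot 15 are those in both lists: plot 14 — 1 element.

1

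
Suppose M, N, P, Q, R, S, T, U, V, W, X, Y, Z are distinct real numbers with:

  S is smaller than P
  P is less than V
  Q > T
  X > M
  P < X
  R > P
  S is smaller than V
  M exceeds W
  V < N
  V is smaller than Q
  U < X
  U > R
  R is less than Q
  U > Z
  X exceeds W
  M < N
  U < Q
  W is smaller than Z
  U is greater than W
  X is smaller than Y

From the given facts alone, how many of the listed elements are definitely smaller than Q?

8

The elements the relations force below Q are W, S, P, V, Z, R, T, U — no chain reaches any other.
That is 8.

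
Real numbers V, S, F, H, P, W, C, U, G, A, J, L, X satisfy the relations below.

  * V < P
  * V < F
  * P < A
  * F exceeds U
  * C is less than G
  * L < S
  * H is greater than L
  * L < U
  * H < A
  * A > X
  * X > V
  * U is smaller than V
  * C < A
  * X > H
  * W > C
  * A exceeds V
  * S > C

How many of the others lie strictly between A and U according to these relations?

The relations place U below A. An element lies strictly between them when it is forced above U and also forced below A.
Above U: {V, X, P, F}. Below A: {C, L, H, V, X, P}.
Intersection: {V, X, P} — 3.

3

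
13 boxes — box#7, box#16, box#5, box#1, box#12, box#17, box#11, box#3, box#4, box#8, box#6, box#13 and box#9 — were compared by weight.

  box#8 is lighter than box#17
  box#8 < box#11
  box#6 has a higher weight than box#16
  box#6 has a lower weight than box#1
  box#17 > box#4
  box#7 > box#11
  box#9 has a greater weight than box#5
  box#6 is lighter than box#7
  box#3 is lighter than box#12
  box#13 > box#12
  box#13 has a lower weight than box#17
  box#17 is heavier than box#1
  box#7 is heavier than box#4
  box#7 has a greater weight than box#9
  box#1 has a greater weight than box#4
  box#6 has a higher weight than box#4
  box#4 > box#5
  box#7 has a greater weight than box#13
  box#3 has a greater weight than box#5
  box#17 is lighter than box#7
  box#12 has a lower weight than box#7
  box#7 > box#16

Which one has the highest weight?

box#7

Chaining downward from box#7: directly below it, box#9, box#16, box#4, box#12, box#13, box#6, box#11, box#17; then box#8, box#5, box#3, box#1.
That covers every other element, and nothing is given above box#7, so box#7 is the highest weight.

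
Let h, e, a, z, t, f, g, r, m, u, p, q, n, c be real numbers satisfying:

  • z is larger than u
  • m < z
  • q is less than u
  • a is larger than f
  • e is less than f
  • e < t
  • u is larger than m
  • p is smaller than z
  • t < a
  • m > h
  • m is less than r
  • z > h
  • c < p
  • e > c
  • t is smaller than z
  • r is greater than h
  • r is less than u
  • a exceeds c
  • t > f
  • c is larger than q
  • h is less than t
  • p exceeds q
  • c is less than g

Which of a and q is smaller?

Link the given pairs in sequence: q < c; c < e; e < f; f < t; t < a.
Chaining these gives q < c < e < f < t < a.
So q < a; q is the smaller of the two.

q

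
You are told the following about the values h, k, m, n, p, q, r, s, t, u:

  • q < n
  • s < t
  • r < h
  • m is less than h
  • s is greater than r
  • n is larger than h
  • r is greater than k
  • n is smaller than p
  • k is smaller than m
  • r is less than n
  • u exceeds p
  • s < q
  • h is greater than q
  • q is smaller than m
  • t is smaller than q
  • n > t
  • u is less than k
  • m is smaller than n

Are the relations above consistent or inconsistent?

We have p < u stated directly, yet also u < k < r < s < t < q < m < h < n < p by chaining the others — so u < p. Contradiction.

inconsistent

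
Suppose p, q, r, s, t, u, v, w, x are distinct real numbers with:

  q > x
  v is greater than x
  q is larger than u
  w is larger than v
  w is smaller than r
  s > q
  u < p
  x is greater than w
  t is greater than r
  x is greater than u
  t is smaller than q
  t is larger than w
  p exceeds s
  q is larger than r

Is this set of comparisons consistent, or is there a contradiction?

inconsistent

We have w < x stated directly, yet also x < v < w by chaining the others — so x < w. Contradiction.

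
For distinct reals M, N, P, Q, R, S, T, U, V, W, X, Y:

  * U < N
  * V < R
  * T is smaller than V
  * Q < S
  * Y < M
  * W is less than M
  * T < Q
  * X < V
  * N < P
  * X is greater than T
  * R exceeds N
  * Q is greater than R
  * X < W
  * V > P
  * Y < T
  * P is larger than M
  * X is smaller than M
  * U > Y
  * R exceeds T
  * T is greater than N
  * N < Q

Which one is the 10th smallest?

Chaining the given pairs: Y < U < N < T < X < W < M < P < V < R < Q < S.
The 10th smallest is R.

R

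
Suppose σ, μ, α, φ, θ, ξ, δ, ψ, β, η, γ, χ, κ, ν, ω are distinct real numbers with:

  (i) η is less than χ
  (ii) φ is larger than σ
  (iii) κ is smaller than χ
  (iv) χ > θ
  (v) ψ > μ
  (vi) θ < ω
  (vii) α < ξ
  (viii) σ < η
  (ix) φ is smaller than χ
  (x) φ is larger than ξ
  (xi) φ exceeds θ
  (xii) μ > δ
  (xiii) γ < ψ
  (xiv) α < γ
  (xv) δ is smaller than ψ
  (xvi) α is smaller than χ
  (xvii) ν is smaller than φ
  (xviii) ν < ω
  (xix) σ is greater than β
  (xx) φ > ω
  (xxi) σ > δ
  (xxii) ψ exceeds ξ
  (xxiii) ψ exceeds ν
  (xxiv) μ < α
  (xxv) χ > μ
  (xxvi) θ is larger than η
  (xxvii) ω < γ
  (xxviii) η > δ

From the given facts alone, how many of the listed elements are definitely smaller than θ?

4

The elements the relations force below θ are δ, β, σ, η — no chain reaches any other.
That is 4.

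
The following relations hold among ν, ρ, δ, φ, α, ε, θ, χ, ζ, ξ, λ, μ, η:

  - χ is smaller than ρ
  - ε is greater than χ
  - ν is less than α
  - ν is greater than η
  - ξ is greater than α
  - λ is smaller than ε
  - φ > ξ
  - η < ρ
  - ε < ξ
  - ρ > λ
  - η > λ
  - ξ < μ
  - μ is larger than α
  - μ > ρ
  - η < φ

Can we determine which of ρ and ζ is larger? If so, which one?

Following every chain through ζ: nothing is chained to ζ.
ρ is not reached, and no chain runs the other way from ρ to ζ.
So the given relations leave the order of ζ and ρ undetermined.

undetermined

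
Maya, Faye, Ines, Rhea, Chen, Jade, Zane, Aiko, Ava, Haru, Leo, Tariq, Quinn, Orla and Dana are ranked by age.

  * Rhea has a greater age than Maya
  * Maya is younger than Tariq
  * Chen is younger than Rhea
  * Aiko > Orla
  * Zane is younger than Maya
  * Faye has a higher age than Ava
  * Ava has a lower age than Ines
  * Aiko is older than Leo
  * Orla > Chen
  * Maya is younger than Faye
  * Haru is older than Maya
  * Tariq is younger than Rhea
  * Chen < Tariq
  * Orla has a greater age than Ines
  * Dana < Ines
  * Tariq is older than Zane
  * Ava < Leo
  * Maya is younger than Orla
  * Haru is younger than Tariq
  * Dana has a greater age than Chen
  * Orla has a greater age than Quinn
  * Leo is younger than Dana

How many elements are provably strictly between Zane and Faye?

The relations place Zane below Faye. An element lies strictly between them when it is forced above Zane and also forced below Faye.
Above Zane: {Maya, Haru, Tariq, Orla, Rhea, Aiko}. Below Faye: {Maya, Ava}.
Intersection: {Maya} — 1.

1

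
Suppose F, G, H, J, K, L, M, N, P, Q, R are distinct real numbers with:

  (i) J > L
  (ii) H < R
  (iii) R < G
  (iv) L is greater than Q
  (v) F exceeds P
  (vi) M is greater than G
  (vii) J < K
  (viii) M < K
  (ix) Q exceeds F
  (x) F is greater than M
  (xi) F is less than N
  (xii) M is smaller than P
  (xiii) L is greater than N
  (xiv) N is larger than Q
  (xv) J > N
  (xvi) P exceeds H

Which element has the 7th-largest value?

P

The consecutive relations fix a unique order: H < R < G < M < P < F < Q < N < L < J < K.
Counting 7 from the largest end gives P.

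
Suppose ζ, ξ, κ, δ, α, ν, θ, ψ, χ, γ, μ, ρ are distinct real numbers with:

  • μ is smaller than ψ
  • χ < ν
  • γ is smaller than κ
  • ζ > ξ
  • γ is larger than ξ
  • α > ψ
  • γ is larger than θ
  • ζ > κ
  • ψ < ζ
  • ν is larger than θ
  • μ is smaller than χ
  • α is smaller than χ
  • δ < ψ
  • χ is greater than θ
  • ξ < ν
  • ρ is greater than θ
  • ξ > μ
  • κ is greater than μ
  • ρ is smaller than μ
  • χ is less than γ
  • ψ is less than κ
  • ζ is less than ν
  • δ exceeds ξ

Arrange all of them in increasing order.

Each adjacent pair is fixed by a given relation: θ < ρ; ρ < μ; μ < ξ; ξ < δ; δ < ψ; ψ < α; α < χ; χ < γ; γ < κ; κ < ζ; ζ < ν. Chaining them end to end gives the full order.

θ < ρ < μ < ξ < δ < ψ < α < χ < γ < κ < ζ < ν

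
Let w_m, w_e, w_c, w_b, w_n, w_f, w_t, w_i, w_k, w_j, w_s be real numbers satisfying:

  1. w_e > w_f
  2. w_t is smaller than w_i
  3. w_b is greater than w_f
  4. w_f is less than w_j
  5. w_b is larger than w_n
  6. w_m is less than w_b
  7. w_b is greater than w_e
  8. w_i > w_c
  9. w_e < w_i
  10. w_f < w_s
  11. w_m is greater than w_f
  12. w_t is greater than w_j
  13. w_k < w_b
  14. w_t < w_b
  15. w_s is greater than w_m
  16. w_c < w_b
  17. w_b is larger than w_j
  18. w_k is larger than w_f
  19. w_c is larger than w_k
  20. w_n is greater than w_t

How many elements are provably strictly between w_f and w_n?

2

Chaining upward from w_f reaches: w_j, w_e, w_k, w_m, w_c, w_t, w_s, w_b, w_i.
Chaining downward from w_n reaches: w_j, w_t.
Strictly between w_f and w_n are those in both lists: w_j, w_t — 2 elements.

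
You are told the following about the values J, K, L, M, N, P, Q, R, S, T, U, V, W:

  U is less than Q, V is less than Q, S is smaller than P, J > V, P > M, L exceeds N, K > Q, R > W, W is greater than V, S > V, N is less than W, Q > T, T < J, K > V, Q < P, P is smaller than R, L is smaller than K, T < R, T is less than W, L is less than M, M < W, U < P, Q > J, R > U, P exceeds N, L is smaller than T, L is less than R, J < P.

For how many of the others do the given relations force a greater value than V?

Directly above V: S, J, W, Q, K.
One step further: P, R (7 so far).
Nothing else is reachable above V; 7 in all.

7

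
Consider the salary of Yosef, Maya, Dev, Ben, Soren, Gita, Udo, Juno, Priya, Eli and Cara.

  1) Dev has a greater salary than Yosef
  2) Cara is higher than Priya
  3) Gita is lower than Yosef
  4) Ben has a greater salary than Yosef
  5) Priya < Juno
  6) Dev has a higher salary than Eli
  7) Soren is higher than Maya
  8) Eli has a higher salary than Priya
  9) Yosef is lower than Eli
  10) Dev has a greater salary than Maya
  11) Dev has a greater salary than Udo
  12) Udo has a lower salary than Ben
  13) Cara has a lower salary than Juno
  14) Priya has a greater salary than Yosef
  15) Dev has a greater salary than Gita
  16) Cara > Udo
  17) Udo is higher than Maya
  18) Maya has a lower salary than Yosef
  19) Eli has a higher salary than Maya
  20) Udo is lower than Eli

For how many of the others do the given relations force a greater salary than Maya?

From Maya the given relations immediately reach Soren, Udo, Yosef, Eli, Dev.
From those, Priya, Cara, Ben — 8 in total.
From those, Juno — 9 in total.
No other element is forced above Maya by the given relations, so the count is 9.

9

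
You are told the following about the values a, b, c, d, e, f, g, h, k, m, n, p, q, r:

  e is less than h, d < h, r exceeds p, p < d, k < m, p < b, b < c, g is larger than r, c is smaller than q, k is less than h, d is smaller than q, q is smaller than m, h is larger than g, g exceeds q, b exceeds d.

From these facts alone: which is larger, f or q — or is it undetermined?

undetermined

Following every chain through f: nothing is chained to f.
q is not reached, and no chain runs the other way from q to f.
So the given relations leave the order of f and q undetermined.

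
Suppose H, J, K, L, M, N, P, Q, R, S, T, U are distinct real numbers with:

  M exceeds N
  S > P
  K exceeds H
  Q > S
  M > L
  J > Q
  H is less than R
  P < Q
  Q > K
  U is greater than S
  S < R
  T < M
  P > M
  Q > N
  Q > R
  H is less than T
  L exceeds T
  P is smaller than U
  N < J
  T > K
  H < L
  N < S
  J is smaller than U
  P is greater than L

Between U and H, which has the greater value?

U

H < K and K < T give H < T.
With T < L: H < K < T < L.
Then L < M extends the chain to M.
With M < P: H < K < T < L < M < P.
With P < S: H < K < T < L < M < P < S.
Then S < R extends the chain to R.
Then R < Q extends the chain to Q.
Then Q < J extends the chain to J.
Then J < U extends the chain to U.
So H < U; U is the larger of the two.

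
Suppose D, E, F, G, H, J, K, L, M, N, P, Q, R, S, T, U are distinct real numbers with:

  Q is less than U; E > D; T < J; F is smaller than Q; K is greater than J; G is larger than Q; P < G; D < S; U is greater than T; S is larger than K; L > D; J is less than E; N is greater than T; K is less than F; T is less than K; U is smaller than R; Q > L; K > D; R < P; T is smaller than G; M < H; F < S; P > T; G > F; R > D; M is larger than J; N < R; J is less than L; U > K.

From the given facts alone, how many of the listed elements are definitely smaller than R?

9

From R the given relations immediately reach D, N, U.
From those, T, K, Q — 6 in total.
From those, J, L, F — 9 in total.
No other element is forced below R by the given relations, so the count is 9.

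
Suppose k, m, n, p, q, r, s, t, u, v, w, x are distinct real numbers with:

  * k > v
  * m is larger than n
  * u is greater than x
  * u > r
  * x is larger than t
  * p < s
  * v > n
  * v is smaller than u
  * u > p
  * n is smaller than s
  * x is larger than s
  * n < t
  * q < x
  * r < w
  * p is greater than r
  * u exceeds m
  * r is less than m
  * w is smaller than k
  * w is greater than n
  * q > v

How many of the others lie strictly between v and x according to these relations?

1

Chaining upward from v reaches: q, u, k.
Chaining downward from x reaches: r, n, p, t, s, q.
Strictly between v and x are those in both lists: q — 1 element.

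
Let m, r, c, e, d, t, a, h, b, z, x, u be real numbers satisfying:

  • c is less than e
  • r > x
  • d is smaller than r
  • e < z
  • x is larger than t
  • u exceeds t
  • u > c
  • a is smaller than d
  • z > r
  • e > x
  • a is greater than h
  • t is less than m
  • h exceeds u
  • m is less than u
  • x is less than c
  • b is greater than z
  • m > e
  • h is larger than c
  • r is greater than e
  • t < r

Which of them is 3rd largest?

Piecing the relations together gives one ordering: t < x < c < e < m < u < h < a < d < r < z < b.
Counting 3 from the largest end gives r.

r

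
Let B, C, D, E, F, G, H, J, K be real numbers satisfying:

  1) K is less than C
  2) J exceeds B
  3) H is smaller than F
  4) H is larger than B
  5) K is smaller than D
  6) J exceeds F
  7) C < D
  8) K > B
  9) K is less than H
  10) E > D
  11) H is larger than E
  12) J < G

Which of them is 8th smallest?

The consecutive relations fix a unique order: B < K < C < D < E < H < F < J < G.
The 8th smallest is J.

J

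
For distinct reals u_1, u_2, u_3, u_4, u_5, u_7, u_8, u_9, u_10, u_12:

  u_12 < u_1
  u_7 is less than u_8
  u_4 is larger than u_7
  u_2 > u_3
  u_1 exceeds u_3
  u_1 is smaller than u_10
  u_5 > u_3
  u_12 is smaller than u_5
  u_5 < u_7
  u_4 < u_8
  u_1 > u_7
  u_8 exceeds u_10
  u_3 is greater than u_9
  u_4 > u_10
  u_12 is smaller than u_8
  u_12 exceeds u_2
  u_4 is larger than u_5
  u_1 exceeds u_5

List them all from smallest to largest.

The consecutive links are each given: u_9 < u_3; u_3 < u_2; u_2 < u_12; u_12 < u_5; u_5 < u_7; u_7 < u_1; u_1 < u_10; u_10 < u_4; u_4 < u_8.

u_9 < u_3 < u_2 < u_12 < u_5 < u_7 < u_1 < u_10 < u_4 < u_8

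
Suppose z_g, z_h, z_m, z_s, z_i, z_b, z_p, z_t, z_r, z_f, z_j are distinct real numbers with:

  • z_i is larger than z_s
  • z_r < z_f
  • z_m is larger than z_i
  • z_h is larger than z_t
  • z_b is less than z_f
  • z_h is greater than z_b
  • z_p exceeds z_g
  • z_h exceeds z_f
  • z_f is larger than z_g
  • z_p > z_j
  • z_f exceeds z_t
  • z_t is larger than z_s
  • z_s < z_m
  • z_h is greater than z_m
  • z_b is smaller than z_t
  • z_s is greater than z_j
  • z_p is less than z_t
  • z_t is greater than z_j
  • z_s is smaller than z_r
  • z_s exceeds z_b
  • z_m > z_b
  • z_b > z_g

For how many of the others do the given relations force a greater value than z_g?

9

The elements the relations force above z_g are z_b, z_p, z_s, z_t, z_i, z_r, z_f, z_m, z_h — no chain reaches any other.
That is 9.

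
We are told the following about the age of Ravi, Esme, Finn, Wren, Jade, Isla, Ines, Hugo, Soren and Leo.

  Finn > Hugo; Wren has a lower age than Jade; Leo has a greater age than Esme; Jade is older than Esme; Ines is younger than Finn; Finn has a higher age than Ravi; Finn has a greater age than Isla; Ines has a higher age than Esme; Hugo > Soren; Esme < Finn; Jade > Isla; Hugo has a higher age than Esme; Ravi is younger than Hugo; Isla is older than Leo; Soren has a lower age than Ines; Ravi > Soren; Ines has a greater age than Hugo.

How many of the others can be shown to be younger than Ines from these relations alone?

4

Directly below Ines: Soren, Esme, Hugo.
One step further: Ravi (4 so far).
Nothing else is reachable below Ines; 4 in all.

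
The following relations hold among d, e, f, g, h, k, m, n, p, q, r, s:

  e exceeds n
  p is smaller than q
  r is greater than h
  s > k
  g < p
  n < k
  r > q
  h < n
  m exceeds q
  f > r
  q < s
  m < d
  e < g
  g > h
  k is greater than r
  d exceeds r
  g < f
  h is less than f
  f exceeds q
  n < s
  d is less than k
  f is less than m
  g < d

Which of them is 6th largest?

Piecing the relations together gives one ordering: h < n < e < g < p < q < r < f < m < d < k < s.
The 6th largest is r.

r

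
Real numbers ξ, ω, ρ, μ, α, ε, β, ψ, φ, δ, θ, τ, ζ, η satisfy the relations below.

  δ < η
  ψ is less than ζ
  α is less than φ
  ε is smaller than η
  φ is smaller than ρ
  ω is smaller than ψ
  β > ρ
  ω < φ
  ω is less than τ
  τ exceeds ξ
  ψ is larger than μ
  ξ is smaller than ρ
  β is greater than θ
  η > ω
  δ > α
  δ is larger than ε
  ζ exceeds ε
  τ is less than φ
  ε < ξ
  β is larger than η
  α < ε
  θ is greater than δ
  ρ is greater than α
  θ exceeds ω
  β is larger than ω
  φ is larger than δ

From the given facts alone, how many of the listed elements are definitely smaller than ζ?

5

Directly below ζ: ε, ψ.
One step further: α, ω, μ (5 so far).
Nothing else is reachable below ζ; 5 in all.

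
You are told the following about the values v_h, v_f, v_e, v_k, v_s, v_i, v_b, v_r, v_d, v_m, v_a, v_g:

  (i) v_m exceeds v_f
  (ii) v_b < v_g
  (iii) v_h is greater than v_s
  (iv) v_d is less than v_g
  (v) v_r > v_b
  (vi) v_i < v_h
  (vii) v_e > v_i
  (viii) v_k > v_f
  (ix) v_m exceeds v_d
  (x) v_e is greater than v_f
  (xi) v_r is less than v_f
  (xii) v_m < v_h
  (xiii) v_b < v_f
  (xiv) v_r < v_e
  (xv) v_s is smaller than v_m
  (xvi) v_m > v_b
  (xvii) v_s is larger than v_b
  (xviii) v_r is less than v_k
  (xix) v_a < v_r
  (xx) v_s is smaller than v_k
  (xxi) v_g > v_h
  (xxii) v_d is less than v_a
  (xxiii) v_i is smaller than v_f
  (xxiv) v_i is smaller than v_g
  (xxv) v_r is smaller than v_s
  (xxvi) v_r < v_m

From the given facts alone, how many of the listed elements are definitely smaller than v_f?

5

From v_f the given relations immediately reach v_b, v_i, v_r.
From those, v_a — 4 in total.
From those, v_d — 5 in total.
Nothing else is reachable below v_f; 5 in all.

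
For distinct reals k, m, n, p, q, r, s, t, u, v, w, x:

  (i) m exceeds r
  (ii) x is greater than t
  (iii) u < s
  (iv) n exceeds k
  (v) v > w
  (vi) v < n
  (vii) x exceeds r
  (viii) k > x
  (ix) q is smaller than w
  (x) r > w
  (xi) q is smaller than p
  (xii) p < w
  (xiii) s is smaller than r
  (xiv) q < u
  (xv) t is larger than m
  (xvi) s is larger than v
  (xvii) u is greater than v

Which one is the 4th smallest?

v

Piecing the relations together gives one ordering: q < p < w < v < u < s < r < m < t < x < k < n.
Counting 4 from the smallest end gives v.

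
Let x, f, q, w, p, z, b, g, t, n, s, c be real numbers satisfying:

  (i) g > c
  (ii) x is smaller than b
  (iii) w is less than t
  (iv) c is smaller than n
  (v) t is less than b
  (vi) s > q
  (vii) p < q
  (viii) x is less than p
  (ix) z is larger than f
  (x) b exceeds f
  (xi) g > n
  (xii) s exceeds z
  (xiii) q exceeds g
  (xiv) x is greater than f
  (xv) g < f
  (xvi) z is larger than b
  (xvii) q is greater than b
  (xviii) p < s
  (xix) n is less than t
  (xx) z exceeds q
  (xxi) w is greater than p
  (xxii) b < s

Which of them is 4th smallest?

f

Piecing the relations together gives one ordering: c < n < g < f < x < p < w < t < b < q < z < s.
Counting 4 from the smallest end gives f.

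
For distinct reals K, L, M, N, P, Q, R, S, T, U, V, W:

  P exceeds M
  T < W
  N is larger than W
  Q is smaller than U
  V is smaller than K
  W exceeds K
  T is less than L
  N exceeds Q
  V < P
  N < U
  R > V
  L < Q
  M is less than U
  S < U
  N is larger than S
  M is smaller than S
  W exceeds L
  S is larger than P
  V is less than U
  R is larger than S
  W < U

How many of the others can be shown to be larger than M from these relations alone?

From M the given relations immediately reach P, S, U.
From those, R, N — 5 in total.
Nothing else is reachable above M; 5 in all.

5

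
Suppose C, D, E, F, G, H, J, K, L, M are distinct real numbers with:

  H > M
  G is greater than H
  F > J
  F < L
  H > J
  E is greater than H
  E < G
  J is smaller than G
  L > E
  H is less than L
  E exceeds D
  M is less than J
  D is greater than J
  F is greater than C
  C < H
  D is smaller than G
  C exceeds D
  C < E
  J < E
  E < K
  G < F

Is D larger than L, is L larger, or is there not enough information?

L

Link the given pairs in sequence: D < C; C < H; H < E; E < G; G < F; F < L.
Together: D < C < H < E < G < F < L.
So L is larger.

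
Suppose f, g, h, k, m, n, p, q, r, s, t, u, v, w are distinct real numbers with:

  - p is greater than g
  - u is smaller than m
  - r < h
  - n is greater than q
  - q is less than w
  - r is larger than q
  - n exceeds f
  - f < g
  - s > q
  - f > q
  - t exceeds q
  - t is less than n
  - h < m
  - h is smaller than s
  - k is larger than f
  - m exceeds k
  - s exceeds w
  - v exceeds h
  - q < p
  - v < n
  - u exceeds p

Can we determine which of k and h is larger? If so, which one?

Following every chain through h: above h we get v, n, s, m; below h we get q, r.
k is not reached, and no chain runs the other way from k to h.
So the given relations leave the order of h and k undetermined.

undetermined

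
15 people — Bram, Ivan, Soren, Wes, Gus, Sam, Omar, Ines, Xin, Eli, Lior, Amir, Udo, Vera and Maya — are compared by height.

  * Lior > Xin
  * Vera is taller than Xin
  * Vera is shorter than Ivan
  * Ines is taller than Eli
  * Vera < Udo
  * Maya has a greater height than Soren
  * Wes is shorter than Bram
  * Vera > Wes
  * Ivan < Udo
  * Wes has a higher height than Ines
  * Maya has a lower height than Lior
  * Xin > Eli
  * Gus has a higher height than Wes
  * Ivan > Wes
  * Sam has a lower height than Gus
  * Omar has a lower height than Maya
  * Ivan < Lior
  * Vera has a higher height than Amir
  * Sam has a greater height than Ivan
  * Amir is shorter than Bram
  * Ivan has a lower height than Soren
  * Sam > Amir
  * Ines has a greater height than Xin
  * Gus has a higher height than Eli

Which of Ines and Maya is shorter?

Ines

Ines < Wes < Vera < Ivan < Soren < Maya, by transitivity through Wes, Vera, Ivan, Soren.
So Ines < Maya; Ines is the shorter of the two.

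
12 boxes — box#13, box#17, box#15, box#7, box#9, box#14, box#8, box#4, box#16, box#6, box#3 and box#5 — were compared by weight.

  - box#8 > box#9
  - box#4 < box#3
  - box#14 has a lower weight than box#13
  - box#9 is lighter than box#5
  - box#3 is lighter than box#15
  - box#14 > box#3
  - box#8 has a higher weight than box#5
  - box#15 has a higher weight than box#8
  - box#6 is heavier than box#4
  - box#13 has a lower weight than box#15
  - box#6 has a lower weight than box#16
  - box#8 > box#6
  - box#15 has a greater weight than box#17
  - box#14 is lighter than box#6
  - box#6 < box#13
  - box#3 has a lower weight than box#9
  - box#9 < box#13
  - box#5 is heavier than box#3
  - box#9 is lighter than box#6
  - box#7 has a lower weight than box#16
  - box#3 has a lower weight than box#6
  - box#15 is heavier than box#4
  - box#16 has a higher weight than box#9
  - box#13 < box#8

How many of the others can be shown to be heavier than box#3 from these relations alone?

From box#3 the given relations immediately reach box#14, box#9, box#5, box#6, box#15.
From those, box#16, box#13, box#8 — 8 in total.
No other element is forced above box#3 by the given relations, so the count is 8.

8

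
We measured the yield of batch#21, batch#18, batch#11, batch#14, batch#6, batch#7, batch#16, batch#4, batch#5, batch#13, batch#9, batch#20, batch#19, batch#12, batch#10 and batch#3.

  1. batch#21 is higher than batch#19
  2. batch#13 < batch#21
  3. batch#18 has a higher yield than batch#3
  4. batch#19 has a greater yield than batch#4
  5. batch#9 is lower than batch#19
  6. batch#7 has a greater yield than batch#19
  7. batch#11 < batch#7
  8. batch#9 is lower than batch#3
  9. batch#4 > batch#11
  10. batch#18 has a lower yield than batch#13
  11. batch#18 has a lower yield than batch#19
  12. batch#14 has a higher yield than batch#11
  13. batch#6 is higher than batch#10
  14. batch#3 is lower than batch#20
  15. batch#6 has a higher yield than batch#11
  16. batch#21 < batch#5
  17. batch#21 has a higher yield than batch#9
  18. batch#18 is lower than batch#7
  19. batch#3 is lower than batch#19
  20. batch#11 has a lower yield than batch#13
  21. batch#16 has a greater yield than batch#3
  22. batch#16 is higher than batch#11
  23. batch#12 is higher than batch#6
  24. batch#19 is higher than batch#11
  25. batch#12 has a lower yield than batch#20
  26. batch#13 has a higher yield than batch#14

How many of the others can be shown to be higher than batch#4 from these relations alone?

4

Directly above batch#4: batch#19.
One step further: batch#21, batch#7 (3 so far).
One step further: batch#5 (4 so far).
Nothing else is reachable above batch#4; 4 in all.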